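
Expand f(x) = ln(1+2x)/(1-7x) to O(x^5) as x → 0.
2*x + 12*x**2 + 260*x**3/3 + 1808*x**4/3 + O(x**5)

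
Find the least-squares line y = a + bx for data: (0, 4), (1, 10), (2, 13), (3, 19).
a = 43/10, b = 24/5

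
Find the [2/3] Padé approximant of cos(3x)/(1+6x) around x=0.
(1 - 15*x**2/4)/(9*x**3/2 + 3*x**2/4 + 6*x + 1)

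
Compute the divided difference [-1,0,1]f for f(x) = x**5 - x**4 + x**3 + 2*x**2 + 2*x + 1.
1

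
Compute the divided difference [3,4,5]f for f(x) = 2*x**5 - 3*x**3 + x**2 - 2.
1285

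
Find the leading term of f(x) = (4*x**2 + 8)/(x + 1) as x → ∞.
4*x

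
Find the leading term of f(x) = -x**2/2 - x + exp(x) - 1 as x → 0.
x**3/6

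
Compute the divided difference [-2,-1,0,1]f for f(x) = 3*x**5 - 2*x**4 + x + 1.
19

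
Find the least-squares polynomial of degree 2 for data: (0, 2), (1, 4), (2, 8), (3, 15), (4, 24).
71/35 + (9/14)x + (17/14)x²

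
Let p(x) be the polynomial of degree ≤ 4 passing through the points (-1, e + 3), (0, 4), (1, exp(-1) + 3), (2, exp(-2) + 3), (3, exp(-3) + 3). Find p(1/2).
(-20*e + 3 + 90*exp(2) + (444 - 5*e)*exp(3))*exp(-3)/128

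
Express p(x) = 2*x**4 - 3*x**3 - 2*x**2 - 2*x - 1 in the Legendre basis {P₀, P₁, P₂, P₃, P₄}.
(-19/15)P₀ + (-19/5)P₁ + (-4/21)P₂ + (-6/5)P₃ + (16/35)P₄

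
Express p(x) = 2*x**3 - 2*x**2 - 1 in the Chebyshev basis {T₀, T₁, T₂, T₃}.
(-2)T₀ + (3/2)T₁ - T₂ + (1/2)T₃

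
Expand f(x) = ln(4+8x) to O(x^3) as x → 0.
log(4) + 2*x - 2*x**2 + O(x**3)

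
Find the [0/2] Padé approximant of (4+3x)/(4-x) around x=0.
1/(3*x**2/4 - x + 1)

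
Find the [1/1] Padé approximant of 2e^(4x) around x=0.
(4*x + 2)/(1 - 2*x)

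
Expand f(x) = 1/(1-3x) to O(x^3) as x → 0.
1 + 3*x + 9*x**2 + O(x**3)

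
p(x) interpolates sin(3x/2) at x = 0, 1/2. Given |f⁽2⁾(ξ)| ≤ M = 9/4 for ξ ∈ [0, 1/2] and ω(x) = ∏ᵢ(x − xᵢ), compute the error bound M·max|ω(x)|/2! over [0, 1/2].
9/128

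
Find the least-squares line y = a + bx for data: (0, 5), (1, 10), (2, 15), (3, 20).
a = 5, b = 5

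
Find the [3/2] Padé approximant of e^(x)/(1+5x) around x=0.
(1661*x**3/38685 + 13017*x**2/51580 + 9702*x/12895 + 1)/(-63861*x**2/51580 + 61282*x/12895 + 1)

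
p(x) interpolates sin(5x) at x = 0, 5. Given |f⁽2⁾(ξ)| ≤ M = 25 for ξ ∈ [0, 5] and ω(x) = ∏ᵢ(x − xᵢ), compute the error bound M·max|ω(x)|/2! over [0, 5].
625/8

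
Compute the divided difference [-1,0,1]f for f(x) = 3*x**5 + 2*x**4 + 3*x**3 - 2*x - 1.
2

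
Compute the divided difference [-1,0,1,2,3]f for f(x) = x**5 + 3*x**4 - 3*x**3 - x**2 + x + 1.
8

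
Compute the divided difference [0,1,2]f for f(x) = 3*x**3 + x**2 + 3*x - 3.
10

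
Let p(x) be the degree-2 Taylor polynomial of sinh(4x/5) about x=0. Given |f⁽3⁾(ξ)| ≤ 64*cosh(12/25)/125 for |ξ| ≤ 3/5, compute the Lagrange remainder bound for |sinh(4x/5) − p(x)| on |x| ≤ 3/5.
288*cosh(12/25)/15625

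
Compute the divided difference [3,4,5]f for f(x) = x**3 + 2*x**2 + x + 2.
14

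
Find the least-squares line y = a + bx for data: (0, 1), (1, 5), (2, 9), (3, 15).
a = 3/5, b = 23/5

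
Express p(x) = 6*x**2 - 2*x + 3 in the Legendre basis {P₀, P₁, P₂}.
(5)P₀ + (-2)P₁ + (4)P₂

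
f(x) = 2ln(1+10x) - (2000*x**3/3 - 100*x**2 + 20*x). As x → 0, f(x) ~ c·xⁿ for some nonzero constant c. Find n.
4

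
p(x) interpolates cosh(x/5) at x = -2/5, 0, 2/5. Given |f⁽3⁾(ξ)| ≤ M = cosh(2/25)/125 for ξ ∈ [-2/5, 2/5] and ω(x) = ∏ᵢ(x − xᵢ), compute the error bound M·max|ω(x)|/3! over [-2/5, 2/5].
8*sqrt(3)*cosh(2/25)/421875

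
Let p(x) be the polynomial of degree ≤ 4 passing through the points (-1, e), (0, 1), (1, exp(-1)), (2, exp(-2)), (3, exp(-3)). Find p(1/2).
(-20*e + 3 + 90*exp(2) + 5*(12 - e)*exp(3))*exp(-3)/128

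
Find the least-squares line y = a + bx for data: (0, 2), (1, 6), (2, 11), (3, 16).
a = 17/10, b = 47/10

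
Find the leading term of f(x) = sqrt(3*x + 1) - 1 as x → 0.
3*x/2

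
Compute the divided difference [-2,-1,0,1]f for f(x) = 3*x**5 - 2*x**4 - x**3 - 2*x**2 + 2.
18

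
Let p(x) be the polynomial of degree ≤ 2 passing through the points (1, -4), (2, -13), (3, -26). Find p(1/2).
-1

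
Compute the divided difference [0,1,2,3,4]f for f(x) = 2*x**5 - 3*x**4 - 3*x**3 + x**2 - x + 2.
17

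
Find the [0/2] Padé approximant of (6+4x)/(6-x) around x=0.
1/(5*x**2/9 - 5*x/6 + 1)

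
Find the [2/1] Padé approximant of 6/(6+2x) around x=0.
1/(x/3 + 1)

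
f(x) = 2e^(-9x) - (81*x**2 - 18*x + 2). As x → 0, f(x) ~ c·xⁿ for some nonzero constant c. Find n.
3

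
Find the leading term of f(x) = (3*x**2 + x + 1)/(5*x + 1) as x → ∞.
3*x/5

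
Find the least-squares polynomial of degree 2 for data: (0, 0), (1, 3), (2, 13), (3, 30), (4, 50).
-12/35 + (69/70)x + (41/14)x²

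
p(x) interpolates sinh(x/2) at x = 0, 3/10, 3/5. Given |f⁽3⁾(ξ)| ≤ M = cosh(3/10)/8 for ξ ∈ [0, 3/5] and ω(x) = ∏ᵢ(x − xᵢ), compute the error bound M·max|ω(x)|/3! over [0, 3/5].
sqrt(3)*cosh(3/10)/8000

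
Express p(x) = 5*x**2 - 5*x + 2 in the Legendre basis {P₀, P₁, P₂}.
(11/3)P₀ + (-5)P₁ + (10/3)P₂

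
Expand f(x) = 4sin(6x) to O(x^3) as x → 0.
24*x + O(x**3)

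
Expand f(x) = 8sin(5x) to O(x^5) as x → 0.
40*x - 500*x**3/3 + O(x**5)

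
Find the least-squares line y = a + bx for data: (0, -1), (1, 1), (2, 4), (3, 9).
a = -17/10, b = 33/10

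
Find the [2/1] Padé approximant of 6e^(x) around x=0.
(x**2 + 4*x + 6)/(1 - x/3)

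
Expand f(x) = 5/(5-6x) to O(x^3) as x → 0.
1 + 6*x/5 + 36*x**2/25 + O(x**3)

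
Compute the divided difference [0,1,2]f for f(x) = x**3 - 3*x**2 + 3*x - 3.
0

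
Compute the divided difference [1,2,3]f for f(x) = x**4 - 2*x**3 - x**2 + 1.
12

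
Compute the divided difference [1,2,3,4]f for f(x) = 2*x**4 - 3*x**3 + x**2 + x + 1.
17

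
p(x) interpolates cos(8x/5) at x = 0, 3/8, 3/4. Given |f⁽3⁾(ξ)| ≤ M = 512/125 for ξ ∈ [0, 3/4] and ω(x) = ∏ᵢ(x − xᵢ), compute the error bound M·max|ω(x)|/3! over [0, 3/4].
sqrt(3)/125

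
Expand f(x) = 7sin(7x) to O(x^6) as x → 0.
49*x - 2401*x**3/6 + 117649*x**5/120 + O(x**6)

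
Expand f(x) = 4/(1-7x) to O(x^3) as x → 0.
4 + 28*x + 196*x**2 + O(x**3)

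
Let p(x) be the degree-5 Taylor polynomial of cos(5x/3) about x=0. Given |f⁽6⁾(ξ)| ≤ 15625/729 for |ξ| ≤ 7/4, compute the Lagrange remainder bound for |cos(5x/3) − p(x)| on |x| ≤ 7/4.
367653125/429981696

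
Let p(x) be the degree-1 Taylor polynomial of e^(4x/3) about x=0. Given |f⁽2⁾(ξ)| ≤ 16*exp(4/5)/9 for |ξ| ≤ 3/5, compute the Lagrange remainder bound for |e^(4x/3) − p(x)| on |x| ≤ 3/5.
8*exp(4/5)/25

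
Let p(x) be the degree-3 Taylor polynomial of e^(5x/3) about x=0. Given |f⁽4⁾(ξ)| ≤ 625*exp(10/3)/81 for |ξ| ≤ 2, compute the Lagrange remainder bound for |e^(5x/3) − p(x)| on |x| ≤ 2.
1250*exp(10/3)/243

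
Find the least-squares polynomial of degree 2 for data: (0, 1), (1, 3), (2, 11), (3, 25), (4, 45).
1 - x + (3)x²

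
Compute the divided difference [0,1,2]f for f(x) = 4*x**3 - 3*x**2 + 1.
9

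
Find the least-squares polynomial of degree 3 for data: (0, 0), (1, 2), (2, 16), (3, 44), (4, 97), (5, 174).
1/42 + (-457/252)x + (127/42)x² + (31/36)x³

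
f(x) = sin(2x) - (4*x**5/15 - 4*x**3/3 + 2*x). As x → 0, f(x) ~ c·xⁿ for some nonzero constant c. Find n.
7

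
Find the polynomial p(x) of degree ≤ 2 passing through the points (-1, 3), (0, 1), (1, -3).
-x**2 - 3*x + 1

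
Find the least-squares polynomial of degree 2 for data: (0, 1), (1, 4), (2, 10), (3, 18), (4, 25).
22/35 + (117/35)x + (5/7)x²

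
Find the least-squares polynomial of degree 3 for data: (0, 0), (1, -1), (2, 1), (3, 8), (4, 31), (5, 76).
-25/126 + (1513/756)x + (-827/252)x² + (32/27)x³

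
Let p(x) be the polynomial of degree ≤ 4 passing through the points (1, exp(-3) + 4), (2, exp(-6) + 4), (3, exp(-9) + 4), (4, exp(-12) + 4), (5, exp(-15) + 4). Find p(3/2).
(-70*exp(6) - 5 + 28*exp(3) + 140*exp(9) + 35*exp(12) + 512*exp(15))*exp(-15)/128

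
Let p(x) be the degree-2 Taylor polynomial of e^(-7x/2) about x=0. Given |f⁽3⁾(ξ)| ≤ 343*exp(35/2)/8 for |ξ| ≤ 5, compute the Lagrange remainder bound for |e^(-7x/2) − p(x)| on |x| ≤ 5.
42875*exp(35/2)/48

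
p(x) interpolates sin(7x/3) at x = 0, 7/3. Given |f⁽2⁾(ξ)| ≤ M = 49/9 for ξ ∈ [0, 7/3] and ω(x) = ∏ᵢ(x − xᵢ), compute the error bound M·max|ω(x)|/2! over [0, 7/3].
2401/648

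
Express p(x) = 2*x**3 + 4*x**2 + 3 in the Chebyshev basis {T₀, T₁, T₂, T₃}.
(5)T₀ + (3/2)T₁ + (2)T₂ + (1/2)T₃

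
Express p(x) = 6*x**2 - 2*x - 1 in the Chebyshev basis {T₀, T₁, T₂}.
(2)T₀ + (-2)T₁ + (3)T₂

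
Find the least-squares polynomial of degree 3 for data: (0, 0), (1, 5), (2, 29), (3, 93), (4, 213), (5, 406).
1/6 + (-55/252)x + (131/84)x² + (53/18)x³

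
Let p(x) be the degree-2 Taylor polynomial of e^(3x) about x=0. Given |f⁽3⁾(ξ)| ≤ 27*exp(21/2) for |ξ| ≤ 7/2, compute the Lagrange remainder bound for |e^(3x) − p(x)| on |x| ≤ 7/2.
3087*exp(21/2)/16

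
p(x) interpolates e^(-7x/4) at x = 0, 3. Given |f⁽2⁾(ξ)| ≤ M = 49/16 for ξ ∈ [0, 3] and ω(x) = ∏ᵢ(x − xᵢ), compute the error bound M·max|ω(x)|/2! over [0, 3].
441/128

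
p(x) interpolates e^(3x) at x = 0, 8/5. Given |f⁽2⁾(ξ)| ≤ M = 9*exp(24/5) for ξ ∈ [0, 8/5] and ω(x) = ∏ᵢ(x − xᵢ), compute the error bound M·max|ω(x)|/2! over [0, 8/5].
72*exp(24/5)/25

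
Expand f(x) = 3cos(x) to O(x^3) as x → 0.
3 - 3*x**2/2 + O(x**3)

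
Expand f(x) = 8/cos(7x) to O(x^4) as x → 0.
8 + 196*x**2 + O(x**4)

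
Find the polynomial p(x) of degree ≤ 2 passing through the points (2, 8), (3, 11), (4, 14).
3*x + 2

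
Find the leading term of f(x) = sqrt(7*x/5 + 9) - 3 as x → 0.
7*x/30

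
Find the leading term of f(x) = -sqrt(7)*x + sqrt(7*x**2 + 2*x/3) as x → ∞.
sqrt(7)/21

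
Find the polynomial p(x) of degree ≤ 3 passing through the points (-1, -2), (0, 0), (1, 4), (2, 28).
3*x**3 + x**2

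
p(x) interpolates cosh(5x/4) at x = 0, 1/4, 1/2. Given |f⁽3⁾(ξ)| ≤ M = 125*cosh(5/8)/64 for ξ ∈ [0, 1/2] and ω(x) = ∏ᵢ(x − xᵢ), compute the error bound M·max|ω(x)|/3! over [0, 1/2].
125*sqrt(3)*cosh(5/8)/110592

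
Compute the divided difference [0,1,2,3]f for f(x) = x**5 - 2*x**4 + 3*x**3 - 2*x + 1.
16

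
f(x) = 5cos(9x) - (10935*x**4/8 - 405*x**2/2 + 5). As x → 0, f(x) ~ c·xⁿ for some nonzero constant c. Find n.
6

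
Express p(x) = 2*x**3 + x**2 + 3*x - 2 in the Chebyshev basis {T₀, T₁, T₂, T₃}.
(-3/2)T₀ + (9/2)T₁ + (1/2)T₂ + (1/2)T₃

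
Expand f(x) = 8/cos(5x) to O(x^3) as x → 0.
8 + 100*x**2 + O(x**3)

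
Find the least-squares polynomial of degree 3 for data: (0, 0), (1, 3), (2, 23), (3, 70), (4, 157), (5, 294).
-1/42 + (-335/252)x + (31/12)x² + (17/9)x³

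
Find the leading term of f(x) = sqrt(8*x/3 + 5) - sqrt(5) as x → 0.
4*sqrt(5)*x/15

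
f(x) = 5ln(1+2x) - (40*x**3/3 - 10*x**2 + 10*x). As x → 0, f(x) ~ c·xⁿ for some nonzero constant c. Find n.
4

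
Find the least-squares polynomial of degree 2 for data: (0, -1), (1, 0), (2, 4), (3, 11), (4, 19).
-41/35 + (17/70)x + (17/14)x²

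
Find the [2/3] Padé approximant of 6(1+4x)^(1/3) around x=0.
(112*x**2/3 + 32*x + 6)/(-32*x**3/81 + 8*x**2/3 + 4*x + 1)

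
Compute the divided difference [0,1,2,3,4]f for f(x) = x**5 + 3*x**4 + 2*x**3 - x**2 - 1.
13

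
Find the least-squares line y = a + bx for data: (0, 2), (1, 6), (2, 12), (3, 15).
a = 2, b = 9/2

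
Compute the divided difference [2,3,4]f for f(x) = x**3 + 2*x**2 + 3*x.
11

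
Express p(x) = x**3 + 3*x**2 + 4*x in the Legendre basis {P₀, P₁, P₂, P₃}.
P₀ + (23/5)P₁ + (2)P₂ + (2/5)P₃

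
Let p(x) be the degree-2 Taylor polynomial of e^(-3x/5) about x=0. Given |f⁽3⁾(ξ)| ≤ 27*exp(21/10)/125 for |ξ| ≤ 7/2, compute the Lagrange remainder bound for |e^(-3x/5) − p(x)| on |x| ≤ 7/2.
3087*exp(21/10)/2000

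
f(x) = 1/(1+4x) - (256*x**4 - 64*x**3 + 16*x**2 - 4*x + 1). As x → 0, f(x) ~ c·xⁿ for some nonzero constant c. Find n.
5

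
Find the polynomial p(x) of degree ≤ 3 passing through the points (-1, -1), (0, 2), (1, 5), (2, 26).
3*x**3 + 2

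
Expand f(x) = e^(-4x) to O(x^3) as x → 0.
1 - 4*x + 8*x**2 + O(x**3)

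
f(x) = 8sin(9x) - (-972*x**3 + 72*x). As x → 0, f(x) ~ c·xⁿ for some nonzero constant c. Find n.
5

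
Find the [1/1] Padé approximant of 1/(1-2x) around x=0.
1/(1 - 2*x)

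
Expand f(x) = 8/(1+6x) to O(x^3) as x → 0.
8 - 48*x + 288*x**2 + O(x**3)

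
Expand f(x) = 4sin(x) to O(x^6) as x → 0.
4*x - 2*x**3/3 + x**5/30 + O(x**6)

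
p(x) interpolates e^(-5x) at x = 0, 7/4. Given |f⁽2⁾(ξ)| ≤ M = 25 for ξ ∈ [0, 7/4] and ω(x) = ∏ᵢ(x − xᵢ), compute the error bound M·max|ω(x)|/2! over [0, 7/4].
1225/128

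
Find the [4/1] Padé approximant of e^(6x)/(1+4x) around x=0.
(10098*x**4/175 + 936*x**3/35 + 2826*x**2/175 + 888*x/175 + 1)/(538*x/175 + 1)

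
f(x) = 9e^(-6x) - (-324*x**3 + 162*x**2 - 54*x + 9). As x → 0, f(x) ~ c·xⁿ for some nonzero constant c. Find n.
4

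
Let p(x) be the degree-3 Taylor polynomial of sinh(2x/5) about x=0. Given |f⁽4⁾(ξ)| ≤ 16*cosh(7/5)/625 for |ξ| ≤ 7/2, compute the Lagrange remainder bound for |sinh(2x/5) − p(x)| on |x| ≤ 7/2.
2401*cosh(7/5)/15000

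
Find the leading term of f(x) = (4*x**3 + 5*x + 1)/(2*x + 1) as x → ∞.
2*x**2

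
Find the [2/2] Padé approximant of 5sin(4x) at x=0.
20*x/(8*x**2/3 + 1)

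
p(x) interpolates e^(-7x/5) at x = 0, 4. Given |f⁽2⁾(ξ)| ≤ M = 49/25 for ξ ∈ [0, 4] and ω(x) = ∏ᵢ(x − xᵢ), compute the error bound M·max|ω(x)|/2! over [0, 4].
98/25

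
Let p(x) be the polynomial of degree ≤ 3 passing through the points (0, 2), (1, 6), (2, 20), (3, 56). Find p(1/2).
7/2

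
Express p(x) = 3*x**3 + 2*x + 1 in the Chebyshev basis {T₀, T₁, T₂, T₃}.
T₀ + (17/4)T₁ + (3/4)T₃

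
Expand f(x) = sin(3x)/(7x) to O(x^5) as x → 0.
3/7 - 9*x**2/14 + 81*x**4/280 + O(x**5)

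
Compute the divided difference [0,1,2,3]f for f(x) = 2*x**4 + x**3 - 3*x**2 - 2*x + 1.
13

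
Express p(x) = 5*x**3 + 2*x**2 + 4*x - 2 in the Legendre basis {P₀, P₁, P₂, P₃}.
(-4/3)P₀ + (7)P₁ + (4/3)P₂ + (2)P₃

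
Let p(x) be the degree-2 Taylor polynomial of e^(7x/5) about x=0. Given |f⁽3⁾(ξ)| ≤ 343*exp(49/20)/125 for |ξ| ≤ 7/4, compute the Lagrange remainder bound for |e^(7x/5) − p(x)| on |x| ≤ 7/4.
117649*exp(49/20)/48000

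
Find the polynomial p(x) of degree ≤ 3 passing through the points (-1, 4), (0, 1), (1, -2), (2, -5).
1 - 3*x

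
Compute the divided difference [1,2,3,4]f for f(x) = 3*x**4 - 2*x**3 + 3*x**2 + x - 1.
28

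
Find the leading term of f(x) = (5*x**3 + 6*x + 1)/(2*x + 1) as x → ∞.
5*x**2/2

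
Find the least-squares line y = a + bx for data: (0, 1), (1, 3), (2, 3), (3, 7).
a = 4/5, b = 9/5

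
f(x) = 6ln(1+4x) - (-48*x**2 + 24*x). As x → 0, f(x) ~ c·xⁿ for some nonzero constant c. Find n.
3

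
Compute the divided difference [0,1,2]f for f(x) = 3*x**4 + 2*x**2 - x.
23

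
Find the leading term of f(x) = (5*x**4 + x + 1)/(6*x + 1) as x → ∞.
5*x**3/6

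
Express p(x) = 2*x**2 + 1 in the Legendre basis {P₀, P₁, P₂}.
(5/3)P₀ + (4/3)P₂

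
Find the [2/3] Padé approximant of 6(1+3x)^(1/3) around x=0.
(21*x**2 + 24*x + 6)/(-x**3/6 + 3*x**2/2 + 3*x + 1)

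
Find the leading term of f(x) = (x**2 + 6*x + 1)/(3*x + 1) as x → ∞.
x/3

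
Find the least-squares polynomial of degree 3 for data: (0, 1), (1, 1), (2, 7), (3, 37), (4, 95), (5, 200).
68/63 + (-109/189)x + (-499/252)x² + (217/108)x³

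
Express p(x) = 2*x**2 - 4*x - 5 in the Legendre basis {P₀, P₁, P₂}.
(-13/3)P₀ + (-4)P₁ + (4/3)P₂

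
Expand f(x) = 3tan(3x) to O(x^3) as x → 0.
9*x + O(x**3)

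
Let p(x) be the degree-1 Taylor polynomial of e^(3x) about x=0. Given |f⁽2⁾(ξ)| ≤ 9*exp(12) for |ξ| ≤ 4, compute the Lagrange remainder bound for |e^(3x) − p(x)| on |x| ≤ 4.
72*exp(12)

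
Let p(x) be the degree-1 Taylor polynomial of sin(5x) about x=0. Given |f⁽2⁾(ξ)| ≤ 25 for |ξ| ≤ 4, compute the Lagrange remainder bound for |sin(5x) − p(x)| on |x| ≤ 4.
200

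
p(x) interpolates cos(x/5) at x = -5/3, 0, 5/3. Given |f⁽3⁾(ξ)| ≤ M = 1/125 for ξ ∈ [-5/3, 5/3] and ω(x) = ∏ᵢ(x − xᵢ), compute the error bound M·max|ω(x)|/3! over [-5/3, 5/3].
sqrt(3)/729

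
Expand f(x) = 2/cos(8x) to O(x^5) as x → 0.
2 + 64*x**2 + 5120*x**4/3 + O(x**5)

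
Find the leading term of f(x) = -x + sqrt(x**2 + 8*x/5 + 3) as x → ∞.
4/5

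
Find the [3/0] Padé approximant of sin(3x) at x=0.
-9*x**3/2 + 3*x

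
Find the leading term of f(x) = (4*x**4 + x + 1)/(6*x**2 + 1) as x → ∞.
2*x**2/3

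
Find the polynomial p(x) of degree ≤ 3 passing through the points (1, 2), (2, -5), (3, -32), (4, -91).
-2*x**3 + 2*x**2 + x + 1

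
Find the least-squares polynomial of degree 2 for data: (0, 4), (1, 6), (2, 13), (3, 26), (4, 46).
21/5 + (-8/5)x + (3)x²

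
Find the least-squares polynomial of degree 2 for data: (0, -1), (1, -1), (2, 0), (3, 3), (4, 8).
-31/35 + (-43/35)x + (6/7)x²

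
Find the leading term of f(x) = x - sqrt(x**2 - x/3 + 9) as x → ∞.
1/6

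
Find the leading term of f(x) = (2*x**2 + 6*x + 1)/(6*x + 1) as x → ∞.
x/3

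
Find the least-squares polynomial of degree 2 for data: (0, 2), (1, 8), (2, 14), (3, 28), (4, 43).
81/35 + (97/35)x + (13/7)x²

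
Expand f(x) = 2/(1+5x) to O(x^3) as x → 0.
2 - 10*x + 50*x**2 + O(x**3)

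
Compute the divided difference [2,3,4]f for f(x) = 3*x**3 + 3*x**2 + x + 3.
30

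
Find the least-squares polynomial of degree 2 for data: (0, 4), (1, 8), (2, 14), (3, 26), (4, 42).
30/7 + (29/35)x + (15/7)x²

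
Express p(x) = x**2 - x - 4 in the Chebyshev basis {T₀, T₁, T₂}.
(-7/2)T₀ - T₁ + (1/2)T₂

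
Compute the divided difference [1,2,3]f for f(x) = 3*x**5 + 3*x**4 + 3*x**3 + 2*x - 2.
363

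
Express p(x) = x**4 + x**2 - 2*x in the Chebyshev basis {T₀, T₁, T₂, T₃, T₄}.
(7/8)T₀ + (-2)T₁ + T₂ + (1/8)T₄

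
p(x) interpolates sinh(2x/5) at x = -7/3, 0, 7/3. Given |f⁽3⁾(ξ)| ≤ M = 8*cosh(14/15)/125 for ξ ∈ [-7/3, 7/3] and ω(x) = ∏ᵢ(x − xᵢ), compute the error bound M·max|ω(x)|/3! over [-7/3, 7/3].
2744*sqrt(3)*cosh(14/15)/91125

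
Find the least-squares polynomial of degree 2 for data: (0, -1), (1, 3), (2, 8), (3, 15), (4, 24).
-31/35 + (97/35)x + (6/7)x²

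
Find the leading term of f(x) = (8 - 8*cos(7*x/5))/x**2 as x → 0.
196/25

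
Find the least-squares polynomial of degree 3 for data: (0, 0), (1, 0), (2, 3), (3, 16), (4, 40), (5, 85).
-1/21 + (19/126)x + (-79/84)x² + (31/36)x³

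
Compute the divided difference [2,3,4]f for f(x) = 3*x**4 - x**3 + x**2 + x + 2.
157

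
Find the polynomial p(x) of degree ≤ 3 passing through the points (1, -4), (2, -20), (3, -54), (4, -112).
-x**3 - 3*x**2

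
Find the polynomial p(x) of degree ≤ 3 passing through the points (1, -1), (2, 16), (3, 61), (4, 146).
2*x**3 + 2*x**2 - 3*x - 2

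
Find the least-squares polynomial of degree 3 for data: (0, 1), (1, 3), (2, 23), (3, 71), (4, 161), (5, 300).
67/63 + (-1339/378)x + (895/252)x² + (197/108)x³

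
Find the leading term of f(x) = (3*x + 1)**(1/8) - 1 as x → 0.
3*x/8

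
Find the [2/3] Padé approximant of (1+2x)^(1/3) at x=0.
(14*x**2/9 + 8*x/3 + 1)/(-4*x**3/81 + 2*x**2/3 + 2*x + 1)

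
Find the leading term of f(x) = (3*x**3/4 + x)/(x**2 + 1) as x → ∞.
3*x/4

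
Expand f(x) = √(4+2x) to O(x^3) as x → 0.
2 + x/2 - x**2/16 + O(x**3)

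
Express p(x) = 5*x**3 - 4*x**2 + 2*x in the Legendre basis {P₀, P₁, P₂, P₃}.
(-4/3)P₀ + (5)P₁ + (-8/3)P₂ + (2)P₃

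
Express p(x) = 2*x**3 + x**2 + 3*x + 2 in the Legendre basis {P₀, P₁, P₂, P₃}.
(7/3)P₀ + (21/5)P₁ + (2/3)P₂ + (4/5)P₃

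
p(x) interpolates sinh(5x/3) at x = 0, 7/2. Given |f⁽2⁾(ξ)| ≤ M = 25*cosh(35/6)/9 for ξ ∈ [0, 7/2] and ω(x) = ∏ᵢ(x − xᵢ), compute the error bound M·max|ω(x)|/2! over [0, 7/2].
1225*cosh(35/6)/288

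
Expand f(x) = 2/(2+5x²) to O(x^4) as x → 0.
1 - 5*x**2/2 + O(x**4)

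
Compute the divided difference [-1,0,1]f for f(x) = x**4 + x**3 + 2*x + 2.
1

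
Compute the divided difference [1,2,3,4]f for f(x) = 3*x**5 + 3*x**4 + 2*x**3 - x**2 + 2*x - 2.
227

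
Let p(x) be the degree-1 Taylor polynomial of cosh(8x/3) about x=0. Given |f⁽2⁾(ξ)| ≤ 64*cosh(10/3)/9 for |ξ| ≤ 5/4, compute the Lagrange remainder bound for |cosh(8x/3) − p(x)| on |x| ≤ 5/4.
50*cosh(10/3)/9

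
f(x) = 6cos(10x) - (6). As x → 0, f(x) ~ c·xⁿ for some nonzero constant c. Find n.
2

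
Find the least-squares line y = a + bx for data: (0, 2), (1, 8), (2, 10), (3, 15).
a = 13/5, b = 41/10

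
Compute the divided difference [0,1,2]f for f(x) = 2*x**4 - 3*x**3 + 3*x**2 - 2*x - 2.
8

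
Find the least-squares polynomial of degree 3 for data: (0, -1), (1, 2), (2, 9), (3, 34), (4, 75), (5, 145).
-53/63 + (47/54)x + (37/252)x² + (119/108)x³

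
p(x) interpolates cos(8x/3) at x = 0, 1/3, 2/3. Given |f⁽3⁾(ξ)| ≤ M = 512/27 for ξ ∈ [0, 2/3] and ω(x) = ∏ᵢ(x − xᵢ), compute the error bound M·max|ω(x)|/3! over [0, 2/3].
512*sqrt(3)/19683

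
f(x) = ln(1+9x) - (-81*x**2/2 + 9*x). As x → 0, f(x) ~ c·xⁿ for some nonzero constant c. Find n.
3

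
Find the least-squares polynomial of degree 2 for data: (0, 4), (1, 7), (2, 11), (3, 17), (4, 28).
153/35 + (23/35)x + (9/7)x²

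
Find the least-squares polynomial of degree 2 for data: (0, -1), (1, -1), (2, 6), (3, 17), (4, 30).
-53/35 + (-4/7)x + (15/7)x²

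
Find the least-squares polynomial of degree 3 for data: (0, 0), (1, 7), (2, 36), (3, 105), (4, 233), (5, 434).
5/42 + (241/252)x + (229/84)x² + (26/9)x³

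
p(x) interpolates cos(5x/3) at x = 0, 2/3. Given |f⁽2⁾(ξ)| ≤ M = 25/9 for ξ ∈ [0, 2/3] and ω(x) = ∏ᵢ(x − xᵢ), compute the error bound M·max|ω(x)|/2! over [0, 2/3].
25/162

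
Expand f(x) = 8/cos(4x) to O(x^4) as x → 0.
8 + 64*x**2 + O(x**4)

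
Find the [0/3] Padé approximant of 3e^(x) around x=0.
3/(-x**3/6 + x**2/2 - x + 1)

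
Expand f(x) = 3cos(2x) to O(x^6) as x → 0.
3 - 6*x**2 + 2*x**4 + O(x**6)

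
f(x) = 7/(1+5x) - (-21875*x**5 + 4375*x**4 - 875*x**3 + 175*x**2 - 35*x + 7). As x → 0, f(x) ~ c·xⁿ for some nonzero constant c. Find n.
6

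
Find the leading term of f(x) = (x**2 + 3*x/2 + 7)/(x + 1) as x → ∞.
x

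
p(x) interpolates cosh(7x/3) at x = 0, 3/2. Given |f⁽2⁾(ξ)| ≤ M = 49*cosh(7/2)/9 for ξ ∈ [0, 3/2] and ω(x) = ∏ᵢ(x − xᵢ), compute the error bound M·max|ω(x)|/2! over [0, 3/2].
49*cosh(7/2)/32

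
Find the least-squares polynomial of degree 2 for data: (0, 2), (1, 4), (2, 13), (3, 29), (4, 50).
64/35 + (-53/70)x + (45/14)x²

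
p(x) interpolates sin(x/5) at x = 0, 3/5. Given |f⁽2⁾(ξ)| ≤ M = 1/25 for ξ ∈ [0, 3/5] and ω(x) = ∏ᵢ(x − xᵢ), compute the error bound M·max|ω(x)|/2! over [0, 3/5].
9/5000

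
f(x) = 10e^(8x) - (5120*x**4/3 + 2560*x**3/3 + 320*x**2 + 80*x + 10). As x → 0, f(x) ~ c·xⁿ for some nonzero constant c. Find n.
5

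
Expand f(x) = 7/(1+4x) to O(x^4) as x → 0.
7 - 28*x + 112*x**2 - 448*x**3 + O(x**4)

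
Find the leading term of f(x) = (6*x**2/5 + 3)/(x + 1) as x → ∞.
6*x/5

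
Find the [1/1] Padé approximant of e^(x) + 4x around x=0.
(49*x/10 + 1)/(1 - x/10)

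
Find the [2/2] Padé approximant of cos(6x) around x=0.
(1 - 15*x**2)/(3*x**2 + 1)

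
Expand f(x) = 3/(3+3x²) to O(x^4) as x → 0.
1 - x**2 + O(x**4)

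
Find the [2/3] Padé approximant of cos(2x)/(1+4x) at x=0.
(1 - 5*x**2/3)/(4*x**3/3 + x**2/3 + 4*x + 1)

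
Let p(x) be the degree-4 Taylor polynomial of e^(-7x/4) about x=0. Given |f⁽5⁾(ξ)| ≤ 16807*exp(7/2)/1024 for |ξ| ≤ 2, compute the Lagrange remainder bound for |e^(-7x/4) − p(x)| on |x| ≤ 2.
16807*exp(7/2)/3840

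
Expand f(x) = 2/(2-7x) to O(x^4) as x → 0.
1 + 7*x/2 + 49*x**2/4 + 343*x**3/8 + O(x**4)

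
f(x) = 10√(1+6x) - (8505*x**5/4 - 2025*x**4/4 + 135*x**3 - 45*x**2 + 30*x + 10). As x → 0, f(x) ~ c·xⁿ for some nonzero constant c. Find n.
6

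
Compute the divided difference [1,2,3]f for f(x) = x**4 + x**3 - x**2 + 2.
30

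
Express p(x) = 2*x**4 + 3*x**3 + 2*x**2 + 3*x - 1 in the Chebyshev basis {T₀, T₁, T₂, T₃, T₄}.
(3/4)T₀ + (21/4)T₁ + (2)T₂ + (3/4)T₃ + (1/4)T₄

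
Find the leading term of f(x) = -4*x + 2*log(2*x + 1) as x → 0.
-4*x**2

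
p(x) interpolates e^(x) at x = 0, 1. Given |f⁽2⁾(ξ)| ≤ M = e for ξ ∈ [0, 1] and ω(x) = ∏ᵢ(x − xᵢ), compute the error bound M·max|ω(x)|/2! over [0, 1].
e/8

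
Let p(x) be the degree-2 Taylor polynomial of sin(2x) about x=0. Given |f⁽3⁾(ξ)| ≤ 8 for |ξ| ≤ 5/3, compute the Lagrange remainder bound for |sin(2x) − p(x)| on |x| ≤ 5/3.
500/81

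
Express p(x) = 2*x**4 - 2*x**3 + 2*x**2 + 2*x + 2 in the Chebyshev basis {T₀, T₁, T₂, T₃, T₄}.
(15/4)T₀ + (1/2)T₁ + (2)T₂ + (-1/2)T₃ + (1/4)T₄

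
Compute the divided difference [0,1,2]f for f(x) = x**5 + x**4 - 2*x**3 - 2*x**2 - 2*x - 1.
14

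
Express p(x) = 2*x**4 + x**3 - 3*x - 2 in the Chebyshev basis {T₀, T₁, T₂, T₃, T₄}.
(-5/4)T₀ + (-9/4)T₁ + T₂ + (1/4)T₃ + (1/4)T₄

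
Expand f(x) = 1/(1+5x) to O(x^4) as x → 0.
1 - 5*x + 25*x**2 - 125*x**3 + O(x**4)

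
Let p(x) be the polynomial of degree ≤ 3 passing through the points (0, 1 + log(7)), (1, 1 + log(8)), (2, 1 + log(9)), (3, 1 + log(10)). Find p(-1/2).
1 + log(441*2**(1/8)*3**(5/8)*5**(11/16)*7**(3/16)/640)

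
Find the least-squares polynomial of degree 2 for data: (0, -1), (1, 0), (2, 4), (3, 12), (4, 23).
-34/35 + (-6/7)x + (12/7)x²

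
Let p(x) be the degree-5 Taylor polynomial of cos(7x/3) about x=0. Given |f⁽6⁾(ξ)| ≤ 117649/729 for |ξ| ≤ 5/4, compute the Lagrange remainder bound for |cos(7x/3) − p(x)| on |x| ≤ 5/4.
367653125/429981696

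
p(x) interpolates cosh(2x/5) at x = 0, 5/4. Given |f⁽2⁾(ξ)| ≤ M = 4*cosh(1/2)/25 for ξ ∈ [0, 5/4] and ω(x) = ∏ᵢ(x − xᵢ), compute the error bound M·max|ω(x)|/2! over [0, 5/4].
cosh(1/2)/32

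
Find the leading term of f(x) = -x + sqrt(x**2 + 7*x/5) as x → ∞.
7/10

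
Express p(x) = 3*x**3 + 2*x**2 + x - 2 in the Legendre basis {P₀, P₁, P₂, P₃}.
(-4/3)P₀ + (14/5)P₁ + (4/3)P₂ + (6/5)P₃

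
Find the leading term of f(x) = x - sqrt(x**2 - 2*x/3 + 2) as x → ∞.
1/3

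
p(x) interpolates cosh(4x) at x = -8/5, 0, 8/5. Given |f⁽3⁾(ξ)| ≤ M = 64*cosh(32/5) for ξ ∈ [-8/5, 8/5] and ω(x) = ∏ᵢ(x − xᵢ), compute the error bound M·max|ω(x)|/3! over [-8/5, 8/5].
32768*sqrt(3)*cosh(32/5)/3375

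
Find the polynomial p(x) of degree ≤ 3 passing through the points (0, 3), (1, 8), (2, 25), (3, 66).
2*x**3 + 3*x + 3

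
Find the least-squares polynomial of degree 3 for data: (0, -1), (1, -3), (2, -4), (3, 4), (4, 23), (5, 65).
-68/63 + (-5/27)x + (-170/63)x² + (29/27)x³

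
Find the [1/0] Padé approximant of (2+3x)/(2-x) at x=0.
2*x + 1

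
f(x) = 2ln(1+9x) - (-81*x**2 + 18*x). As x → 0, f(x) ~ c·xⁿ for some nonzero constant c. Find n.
3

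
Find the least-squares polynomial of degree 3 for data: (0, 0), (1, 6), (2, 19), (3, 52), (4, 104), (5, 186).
11/63 + (428/189)x + (113/63)x² + (28/27)x³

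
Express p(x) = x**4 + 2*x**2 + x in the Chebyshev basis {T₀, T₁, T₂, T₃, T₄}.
(11/8)T₀ + T₁ + (3/2)T₂ + (1/8)T₄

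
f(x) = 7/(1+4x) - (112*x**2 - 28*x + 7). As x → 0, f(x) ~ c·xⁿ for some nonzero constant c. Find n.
3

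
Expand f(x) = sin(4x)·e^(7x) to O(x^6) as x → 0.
4*x + 28*x**2 + 262*x**3/3 + 154*x**4 + 4421*x**5/30 + O(x**6)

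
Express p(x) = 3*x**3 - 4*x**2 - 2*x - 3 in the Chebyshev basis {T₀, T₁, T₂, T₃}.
(-5)T₀ + (1/4)T₁ + (-2)T₂ + (3/4)T₃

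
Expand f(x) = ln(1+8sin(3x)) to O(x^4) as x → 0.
24*x - 288*x**2 + 4572*x**3 + O(x**4)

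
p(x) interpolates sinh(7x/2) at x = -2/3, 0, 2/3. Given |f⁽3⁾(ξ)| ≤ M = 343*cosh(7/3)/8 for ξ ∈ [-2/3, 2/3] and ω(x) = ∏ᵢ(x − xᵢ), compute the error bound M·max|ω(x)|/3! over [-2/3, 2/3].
343*sqrt(3)*cosh(7/3)/729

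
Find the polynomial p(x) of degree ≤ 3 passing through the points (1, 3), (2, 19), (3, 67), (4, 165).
3*x**3 - 2*x**2 + x + 1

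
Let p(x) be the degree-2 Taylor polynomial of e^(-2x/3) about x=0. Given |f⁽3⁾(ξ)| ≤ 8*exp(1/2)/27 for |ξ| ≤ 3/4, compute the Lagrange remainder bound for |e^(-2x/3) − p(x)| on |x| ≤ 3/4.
exp(1/2)/48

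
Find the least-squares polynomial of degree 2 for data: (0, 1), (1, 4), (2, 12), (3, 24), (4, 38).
5/7 + (69/35)x + (13/7)x²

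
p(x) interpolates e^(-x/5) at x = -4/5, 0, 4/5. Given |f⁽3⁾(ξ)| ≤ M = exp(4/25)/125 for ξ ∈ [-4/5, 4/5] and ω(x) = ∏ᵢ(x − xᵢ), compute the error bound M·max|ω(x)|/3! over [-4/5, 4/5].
64*sqrt(3)*exp(4/25)/421875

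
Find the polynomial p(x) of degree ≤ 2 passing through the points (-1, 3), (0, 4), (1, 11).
3*x**2 + 4*x + 4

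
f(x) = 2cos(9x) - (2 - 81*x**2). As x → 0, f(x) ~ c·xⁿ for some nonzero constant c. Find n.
4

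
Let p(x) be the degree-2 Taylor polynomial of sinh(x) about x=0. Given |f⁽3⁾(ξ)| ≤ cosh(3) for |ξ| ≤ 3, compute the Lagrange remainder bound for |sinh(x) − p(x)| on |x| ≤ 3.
9*cosh(3)/2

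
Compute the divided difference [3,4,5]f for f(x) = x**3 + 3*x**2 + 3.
15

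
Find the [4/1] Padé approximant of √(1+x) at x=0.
(3*x**4/640 - x**3/40 + 9*x**2/40 + 6*x/5 + 1)/(7*x/10 + 1)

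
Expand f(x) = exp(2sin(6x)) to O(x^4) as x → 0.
1 + 12*x + 72*x**2 + 216*x**3 + O(x**4)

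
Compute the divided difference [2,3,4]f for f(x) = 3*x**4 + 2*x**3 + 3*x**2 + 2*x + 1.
186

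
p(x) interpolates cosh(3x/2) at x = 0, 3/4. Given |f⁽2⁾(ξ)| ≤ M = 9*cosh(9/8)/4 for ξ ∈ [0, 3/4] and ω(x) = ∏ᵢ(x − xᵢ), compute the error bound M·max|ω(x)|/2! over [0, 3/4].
81*cosh(9/8)/512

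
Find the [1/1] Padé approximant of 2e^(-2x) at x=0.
(2 - 2*x)/(x + 1)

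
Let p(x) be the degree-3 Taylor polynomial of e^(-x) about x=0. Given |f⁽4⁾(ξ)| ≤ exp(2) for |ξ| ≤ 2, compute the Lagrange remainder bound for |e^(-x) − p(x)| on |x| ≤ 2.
2*exp(2)/3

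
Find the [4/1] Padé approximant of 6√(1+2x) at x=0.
(9*x**4/20 - 6*x**3/5 + 27*x**2/5 + 72*x/5 + 6)/(7*x/5 + 1)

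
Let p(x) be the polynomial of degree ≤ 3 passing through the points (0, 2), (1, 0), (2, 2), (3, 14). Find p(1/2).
7/8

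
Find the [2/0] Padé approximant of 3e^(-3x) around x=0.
27*x**2/2 - 9*x + 3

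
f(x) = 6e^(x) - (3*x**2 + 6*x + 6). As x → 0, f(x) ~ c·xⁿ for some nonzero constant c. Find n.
3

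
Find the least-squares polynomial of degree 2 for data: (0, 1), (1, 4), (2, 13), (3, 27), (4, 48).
37/35 + (-1/70)x + (41/14)x²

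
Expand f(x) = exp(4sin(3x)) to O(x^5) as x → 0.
1 + 12*x + 72*x**2 + 270*x**3 + 648*x**4 + O(x**5)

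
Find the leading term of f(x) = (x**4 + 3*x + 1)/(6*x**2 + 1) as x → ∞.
x**2/6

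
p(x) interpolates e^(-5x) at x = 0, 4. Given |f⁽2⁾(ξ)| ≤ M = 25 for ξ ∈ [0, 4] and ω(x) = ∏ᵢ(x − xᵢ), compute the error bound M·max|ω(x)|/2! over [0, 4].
50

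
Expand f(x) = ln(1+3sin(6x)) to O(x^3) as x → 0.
18*x - 162*x**2 + O(x**3)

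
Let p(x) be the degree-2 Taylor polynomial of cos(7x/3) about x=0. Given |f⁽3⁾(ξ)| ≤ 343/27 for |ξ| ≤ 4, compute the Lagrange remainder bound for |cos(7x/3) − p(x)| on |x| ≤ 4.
10976/81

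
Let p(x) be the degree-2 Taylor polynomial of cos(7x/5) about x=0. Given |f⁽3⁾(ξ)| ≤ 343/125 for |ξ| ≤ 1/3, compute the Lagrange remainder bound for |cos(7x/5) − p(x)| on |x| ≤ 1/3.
343/20250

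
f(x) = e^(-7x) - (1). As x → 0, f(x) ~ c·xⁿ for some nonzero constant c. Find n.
1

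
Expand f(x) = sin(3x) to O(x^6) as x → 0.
3*x - 9*x**3/2 + 81*x**5/40 + O(x**6)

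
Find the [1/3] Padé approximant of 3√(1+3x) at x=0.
(63*x/8 + 3)/(27*x**3/64 - 9*x**2/16 + 9*x/8 + 1)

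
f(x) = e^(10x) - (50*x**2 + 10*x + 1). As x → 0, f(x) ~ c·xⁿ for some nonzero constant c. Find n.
3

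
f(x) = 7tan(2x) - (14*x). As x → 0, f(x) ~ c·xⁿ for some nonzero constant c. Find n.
3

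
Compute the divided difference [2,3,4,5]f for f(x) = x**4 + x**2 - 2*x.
14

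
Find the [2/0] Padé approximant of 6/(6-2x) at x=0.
x**2/9 + x/3 + 1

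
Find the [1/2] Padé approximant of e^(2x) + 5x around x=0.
(949*x/141 + 1)/(-16*x**2/141 - 38*x/141 + 1)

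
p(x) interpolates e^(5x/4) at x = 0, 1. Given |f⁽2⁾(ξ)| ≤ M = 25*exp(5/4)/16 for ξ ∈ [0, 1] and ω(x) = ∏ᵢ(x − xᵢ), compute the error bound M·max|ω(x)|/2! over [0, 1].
25*exp(5/4)/128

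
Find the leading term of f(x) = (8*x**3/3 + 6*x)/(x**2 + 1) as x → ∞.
8*x/3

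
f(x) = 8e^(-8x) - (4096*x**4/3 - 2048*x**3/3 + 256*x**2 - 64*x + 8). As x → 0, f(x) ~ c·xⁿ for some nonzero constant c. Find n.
5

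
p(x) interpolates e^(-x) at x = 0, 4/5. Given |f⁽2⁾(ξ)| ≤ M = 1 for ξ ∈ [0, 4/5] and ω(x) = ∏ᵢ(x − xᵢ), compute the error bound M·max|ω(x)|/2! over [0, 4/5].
2/25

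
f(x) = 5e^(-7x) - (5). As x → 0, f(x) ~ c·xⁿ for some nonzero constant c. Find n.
1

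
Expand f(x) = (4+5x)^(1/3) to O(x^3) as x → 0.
2**(2/3) + 5*2**(2/3)*x/12 - 25*2**(2/3)*x**2/144 + O(x**3)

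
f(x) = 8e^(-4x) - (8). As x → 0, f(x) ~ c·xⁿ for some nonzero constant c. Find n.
1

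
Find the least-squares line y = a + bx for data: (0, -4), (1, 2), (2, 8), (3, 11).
a = -17/5, b = 51/10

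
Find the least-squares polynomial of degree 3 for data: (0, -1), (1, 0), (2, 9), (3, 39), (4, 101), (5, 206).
-58/63 + (43/378)x + (-173/126)x² + (52/27)x³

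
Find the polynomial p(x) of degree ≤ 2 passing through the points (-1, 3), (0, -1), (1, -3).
x**2 - 3*x - 1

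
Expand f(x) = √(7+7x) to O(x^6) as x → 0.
sqrt(7) + sqrt(7)*x/2 - sqrt(7)*x**2/8 + sqrt(7)*x**3/16 - 5*sqrt(7)*x**4/128 + 7*sqrt(7)*x**5/256 + O(x**6)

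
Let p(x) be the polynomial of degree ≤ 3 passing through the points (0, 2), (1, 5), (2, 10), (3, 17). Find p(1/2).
13/4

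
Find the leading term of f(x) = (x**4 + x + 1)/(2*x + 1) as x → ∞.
x**3/2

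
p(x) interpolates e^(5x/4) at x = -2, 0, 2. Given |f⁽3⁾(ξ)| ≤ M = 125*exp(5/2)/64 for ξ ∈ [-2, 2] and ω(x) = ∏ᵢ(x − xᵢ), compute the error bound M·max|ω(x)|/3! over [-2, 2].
125*sqrt(3)*exp(5/2)/216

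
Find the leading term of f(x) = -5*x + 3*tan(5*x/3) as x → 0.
125*x**3/27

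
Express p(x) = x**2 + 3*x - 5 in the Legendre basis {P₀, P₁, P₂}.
(-14/3)P₀ + (3)P₁ + (2/3)P₂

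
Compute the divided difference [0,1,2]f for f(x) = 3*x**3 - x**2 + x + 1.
8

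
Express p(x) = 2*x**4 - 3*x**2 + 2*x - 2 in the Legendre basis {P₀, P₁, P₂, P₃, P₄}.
(-13/5)P₀ + (2)P₁ + (-6/7)P₂ + (16/35)P₄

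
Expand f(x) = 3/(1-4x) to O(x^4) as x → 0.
3 + 12*x + 48*x**2 + 192*x**3 + O(x**4)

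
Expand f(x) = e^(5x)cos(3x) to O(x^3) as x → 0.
1 + 5*x + 8*x**2 + O(x**3)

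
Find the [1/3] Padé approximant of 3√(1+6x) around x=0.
(63*x/4 + 3)/(27*x**3/8 - 9*x**2/4 + 9*x/4 + 1)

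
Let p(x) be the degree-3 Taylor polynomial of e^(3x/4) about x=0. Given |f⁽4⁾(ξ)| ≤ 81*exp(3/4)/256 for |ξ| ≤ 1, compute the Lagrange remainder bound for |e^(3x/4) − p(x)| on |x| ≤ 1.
27*exp(3/4)/2048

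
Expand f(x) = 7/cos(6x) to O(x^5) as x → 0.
7 + 126*x**2 + 1890*x**4 + O(x**5)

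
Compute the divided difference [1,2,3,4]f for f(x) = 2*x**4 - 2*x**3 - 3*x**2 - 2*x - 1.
18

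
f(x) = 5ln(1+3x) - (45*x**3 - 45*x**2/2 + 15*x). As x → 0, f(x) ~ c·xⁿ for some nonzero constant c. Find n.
4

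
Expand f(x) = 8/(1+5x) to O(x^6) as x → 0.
8 - 40*x + 200*x**2 - 1000*x**3 + 5000*x**4 - 25000*x**5 + O(x**6)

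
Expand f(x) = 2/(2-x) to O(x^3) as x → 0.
1 + x/2 + x**2/4 + O(x**3)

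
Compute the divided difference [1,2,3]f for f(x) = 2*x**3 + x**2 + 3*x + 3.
13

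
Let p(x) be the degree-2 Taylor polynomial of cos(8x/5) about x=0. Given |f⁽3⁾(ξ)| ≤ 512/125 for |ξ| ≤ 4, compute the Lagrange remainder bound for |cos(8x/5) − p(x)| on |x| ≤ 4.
16384/375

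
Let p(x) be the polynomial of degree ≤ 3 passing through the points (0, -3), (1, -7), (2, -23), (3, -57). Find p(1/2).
-31/8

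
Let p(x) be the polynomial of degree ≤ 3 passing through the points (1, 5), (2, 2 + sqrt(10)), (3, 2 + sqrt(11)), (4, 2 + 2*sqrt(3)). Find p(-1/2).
-189*sqrt(10)/16 - 35*sqrt(3)/8 + 347/16 + 135*sqrt(11)/16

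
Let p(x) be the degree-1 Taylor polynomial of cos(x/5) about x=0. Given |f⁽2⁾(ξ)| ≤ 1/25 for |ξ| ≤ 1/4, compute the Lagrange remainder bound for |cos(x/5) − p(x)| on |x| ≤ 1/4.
1/800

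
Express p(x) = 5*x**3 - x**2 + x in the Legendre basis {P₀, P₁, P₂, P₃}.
(-1/3)P₀ + (4)P₁ + (-2/3)P₂ + (2)P₃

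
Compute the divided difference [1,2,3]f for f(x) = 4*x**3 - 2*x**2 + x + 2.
22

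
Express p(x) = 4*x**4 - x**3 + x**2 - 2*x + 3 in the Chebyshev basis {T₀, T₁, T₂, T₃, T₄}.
(5)T₀ + (-11/4)T₁ + (5/2)T₂ + (-1/4)T₃ + (1/2)T₄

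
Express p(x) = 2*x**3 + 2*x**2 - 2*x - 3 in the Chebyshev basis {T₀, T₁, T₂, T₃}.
(-2)T₀ + (-1/2)T₁ + T₂ + (1/2)T₃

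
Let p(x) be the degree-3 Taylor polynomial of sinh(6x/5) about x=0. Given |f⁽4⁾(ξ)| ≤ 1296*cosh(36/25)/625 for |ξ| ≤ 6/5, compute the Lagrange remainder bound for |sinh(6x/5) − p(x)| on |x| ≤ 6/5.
69984*cosh(36/25)/390625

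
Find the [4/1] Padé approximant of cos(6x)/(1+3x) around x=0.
(54*x**4 - 18*x**2 + 1)/(3*x + 1)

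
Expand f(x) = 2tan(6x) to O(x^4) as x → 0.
12*x + 144*x**3 + O(x**4)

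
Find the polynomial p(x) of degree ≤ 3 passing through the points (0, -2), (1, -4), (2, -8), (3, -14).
-x**2 - x - 2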